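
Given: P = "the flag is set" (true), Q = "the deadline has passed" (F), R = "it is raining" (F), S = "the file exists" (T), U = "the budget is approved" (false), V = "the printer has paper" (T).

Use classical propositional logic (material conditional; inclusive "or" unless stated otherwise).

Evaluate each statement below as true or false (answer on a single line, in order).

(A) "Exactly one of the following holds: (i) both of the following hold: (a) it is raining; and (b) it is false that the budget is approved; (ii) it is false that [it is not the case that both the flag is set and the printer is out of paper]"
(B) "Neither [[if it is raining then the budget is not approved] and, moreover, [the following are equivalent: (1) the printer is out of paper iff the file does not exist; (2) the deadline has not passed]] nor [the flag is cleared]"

(A): This is (R ∧ ¬U) ⊕ ¬(P ↑ ¬V).

¬U = ¬F = T
R ∧ ¬U = F ∧ T = F
¬V = ¬T = F
P ↑ ¬V = T ↑ F = T
¬(P ↑ ¬V) = ¬T = F
(R ∧ ¬U) ⊕ ¬(P ↑ ¬V) = F ⊕ F = F
Thus (A) is false.

(B): In symbols: ((R → ¬U) ∧ ((¬V ↔ ¬S) ↔ ¬Q)) ↓ ¬P

¬U = ¬F = T
R → ¬U = F → T = T
¬V = ¬T = F
¬S = ¬T = F
¬V ↔ ¬S = F ↔ F = T
¬Q = ¬F = T
(¬V ↔ ¬S) ↔ ¬Q = T ↔ T = T
(R → ¬U) ∧ ((¬V ↔ ¬S) ↔ ¬Q) = T ∧ T = T
¬P = ¬T = F
((R → ¬U) ∧ ((¬V ↔ ¬S) ↔ ¬Q)) ↓ ¬P = T ↓ F = F
So (B) is false.

(A) false; (B) false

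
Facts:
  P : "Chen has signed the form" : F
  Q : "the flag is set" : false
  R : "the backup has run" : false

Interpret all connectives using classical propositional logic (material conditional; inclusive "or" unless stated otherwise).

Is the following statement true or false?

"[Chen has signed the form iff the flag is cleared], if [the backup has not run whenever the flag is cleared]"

False

Formalization: (¬Q → ¬R) → (P ↔ ¬Q)

¬Q = ¬F = T
¬R = ¬F = T
¬Q → ¬R = T → T = T
¬Q = ¬F = T
P ↔ ¬Q = F ↔ T = F
(¬Q → ¬R) → (P ↔ ¬Q) = T → F = F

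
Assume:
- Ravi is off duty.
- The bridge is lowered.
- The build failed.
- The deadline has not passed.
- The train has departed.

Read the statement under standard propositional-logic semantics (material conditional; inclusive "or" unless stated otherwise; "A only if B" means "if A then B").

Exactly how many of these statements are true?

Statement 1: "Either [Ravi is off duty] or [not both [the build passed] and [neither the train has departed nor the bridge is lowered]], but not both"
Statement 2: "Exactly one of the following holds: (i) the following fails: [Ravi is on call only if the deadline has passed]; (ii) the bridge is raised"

0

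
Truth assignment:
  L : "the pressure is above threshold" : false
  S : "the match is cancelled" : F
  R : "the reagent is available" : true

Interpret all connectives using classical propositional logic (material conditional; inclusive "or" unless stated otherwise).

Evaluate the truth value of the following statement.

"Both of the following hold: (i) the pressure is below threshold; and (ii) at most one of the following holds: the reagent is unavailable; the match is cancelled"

The statement is true.

Values: L=False, R=True, S=False.
Formalization: not L and (not R nand S)

not L = not False = True
not R = not True = False
not R nand S = False nand False = True
not L and (not R nand S) = True and True = True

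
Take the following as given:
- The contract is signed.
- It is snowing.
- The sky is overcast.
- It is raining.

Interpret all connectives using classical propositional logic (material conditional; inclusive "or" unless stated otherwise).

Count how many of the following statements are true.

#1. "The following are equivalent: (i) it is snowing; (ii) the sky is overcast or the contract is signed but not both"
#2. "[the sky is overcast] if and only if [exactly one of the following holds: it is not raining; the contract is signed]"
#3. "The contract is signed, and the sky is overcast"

Let U = "it is snowing" (T), N = "the sky is overcast" (T), M = "the contract is signed" (T), V = "it is raining" (T).

#1: In symbols: U ↔ (N ⊕ M)

N ⊕ M = T ⊕ T = F
U ↔ (N ⊕ M) = T ↔ F = F
Thus #1 is false.

#2: Parsed as N ↔ (¬V ⊕ M)

¬V = ¬T = F
¬V ⊕ M = F ⊕ T = T
N ↔ (¬V ⊕ M) = T ↔ T = T
Hence #2 is true.

#3: Parsed as M ∧ N

M ∧ N = T ∧ T = T
Thus #3 is true.

2 of the 3 statements are true.

2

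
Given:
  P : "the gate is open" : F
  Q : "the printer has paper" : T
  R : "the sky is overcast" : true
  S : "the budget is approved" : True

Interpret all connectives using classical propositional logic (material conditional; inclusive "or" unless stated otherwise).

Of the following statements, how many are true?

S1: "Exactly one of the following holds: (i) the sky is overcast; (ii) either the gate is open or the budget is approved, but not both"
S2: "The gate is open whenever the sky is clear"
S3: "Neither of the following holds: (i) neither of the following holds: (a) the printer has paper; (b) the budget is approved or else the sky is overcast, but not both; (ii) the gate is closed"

S1: This is R xor (P xor S).

P xor S = F xor T = T
R xor (P xor S) = T xor T = F
Hence S1 is false.

S2: In symbols: ~R -> P

~R = ~T = F
~R -> P = F -> F = T
Hence S2 is true.

S3: Formalization: (Q nor (S xor R)) nor ~P

S xor R = T xor T = F
Q nor (S xor R) = T nor F = F
~P = ~F = T
(Q nor (S xor R)) nor ~P = F nor T = F
Thus S3 is false.

True statements: 1 (S2).

1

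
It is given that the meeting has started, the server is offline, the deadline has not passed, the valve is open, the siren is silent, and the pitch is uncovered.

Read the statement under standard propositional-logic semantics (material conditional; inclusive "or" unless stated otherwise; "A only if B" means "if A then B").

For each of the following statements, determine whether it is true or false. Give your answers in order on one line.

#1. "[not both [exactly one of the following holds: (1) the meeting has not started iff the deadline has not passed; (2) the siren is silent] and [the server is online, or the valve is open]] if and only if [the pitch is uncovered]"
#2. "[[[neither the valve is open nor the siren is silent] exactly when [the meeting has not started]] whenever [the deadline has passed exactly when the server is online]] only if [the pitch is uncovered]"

#1 false / #2 true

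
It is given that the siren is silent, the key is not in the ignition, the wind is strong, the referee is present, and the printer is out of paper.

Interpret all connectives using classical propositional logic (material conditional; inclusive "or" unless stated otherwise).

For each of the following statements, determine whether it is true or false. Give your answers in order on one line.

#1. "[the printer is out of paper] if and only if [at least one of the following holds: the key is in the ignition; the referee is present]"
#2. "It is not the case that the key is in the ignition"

#1 T / #2 T

Let L = "the printer has paper" (F), K = "the key is in the ignition" (F), R = "the referee is present" (T).

#1: Parsed as ¬L ↔ (K ∨ R)

¬L = ¬F = T
K ∨ R = F ∨ T = T
¬L ↔ (K ∨ R) = T ↔ T = T
So #1 is true.

#2: This is ¬K.

¬K = ¬F = T
Thus #2 is true.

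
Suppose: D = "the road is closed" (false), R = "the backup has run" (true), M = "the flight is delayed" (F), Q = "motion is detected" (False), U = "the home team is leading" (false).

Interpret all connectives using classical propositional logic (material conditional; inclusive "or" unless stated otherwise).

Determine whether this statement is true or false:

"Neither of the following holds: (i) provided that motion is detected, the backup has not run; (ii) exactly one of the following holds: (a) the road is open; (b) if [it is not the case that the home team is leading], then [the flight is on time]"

Formalization: (Q -> not R) nor (not D xor (not U -> not M))

not R = not True = False
Q -> not R = False -> False = True
not D = not False = True
not U = not False = True
not M = not False = True
not U -> not M = True -> True = True
not D xor (not U -> not M) = True xor True = False
(Q -> not R) nor (not D xor (not U -> not M)) = True nor False = False

False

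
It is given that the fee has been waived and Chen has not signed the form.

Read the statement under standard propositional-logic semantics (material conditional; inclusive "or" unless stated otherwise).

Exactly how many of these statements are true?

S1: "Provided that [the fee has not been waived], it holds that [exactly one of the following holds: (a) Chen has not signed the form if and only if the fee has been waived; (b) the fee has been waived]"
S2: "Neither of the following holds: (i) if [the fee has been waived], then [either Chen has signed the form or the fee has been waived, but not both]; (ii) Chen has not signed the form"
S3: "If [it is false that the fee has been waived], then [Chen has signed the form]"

2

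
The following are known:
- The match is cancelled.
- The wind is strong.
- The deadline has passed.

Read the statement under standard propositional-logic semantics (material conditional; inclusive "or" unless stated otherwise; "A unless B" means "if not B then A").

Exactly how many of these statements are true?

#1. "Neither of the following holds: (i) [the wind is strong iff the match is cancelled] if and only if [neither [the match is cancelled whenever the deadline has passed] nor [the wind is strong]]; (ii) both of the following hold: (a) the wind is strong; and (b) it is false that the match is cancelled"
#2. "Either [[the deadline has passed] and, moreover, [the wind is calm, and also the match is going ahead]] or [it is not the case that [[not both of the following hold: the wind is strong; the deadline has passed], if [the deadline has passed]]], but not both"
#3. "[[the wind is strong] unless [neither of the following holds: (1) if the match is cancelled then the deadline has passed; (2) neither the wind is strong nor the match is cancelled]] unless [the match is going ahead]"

Let Q = "the wind is strong" (True), P = "the match is cancelled" (True), R = "the deadline has passed" (True).

#1: Formalization: ((Q iff P) iff ((R -> P) nor Q)) nor (Q and not P)

Q iff P = True iff True = True
R -> P = True -> True = True
(R -> P) nor Q = True nor True = False
(Q iff P) iff ((R -> P) nor Q) = True iff False = False
not P = not True = False
Q and not P = True and False = False
((Q iff P) iff ((R -> P) nor Q)) nor (Q and not P) = False nor False = True
So #1 is true.

#2: In symbols: (R and (not Q and not P)) xor not (R -> (Q nand R))

not Q = not True = False
not P = not True = False
not Q and not P = False and False = False
R and (not Q and not P) = True and False = False
Q nand R = True nand True = False
R -> (Q nand R) = True -> False = False
not (R -> (Q nand R)) = not False = True
(R and (not Q and not P)) xor not (R -> (Q nand R)) = False xor True = True
Thus #2 is true.

#3: In symbols: (Q or ((P -> R) nor (Q nor P))) or not P

P -> R = True -> True = True
Q nor P = True nor True = False
(P -> R) nor (Q nor P) = True nor False = False
Q or ((P -> R) nor (Q nor P)) = True or False = True
not P = not True = False
(Q or ((P -> R) nor (Q nor P))) or not P = True or False = True
Hence #3 is true.

Count: 3.

3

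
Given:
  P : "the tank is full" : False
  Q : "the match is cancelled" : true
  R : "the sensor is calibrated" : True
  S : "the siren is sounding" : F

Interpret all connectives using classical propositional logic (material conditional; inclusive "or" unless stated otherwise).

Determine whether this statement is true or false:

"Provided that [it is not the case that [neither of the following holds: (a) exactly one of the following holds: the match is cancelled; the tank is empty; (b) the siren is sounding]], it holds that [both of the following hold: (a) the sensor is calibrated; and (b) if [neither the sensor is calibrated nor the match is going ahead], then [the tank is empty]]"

Formalization: not ((Q xor not P) nor S) -> (R and ((R nor not Q) -> not P))

not P = not False = True
Q xor not P = True xor True = False
(Q xor not P) nor S = False nor False = True
not ((Q xor not P) nor S) = not True = False
not Q = not True = False
R nor not Q = True nor False = False
not P = not False = True
(R nor not Q) -> not P = False -> True = True
R and ((R nor not Q) -> not P) = True and True = True
not ((Q xor not P) nor S) -> (R and ((R nor not Q) -> not P)) = False -> True = True

true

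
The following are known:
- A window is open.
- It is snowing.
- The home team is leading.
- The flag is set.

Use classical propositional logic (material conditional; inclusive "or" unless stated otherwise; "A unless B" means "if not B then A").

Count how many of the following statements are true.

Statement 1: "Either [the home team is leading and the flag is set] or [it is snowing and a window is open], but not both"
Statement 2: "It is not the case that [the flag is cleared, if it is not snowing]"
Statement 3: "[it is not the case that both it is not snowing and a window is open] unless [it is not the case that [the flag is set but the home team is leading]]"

1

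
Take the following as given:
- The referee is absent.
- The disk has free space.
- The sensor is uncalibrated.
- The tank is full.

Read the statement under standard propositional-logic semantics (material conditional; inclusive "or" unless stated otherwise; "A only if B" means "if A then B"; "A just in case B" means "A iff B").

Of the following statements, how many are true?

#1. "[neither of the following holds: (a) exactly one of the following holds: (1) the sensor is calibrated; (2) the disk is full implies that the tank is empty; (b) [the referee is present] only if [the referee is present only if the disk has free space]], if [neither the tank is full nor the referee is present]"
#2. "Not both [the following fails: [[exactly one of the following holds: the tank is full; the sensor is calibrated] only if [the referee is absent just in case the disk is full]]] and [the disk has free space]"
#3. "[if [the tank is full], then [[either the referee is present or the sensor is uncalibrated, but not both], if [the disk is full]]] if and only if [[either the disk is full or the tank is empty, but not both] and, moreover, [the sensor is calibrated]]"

1

Let W = "the tank is full" (T), D = "the referee is present" (F), M = "the sensor is calibrated" (F), V = "the disk is full" (F).

#1: Formalization: (W ↓ D) → ((M ⊕ (V → ¬W)) ↓ (D → (D → ¬V)))

W ↓ D = T ↓ F = F
¬W = ¬T = F
V → ¬W = F → F = T
M ⊕ (V → ¬W) = F ⊕ T = T
¬V = ¬F = T
D → ¬V = F → T = T
D → (D → ¬V) = F → T = T
(M ⊕ (V → ¬W)) ↓ (D → (D → ¬V)) = T ↓ T = F
(W ↓ D) → ((M ⊕ (V → ¬W)) ↓ (D → (D → ¬V))) = F → F = T
Thus #1 is true.

#2: Parsed as ¬((W ⊕ M) → (¬D ↔ V)) ↑ ¬V

W ⊕ M = T ⊕ F = T
¬D = ¬F = T
¬D ↔ V = T ↔ F = F
(W ⊕ M) → (¬D ↔ V) = T → F = F
¬((W ⊕ M) → (¬D ↔ V)) = ¬F = T
¬V = ¬F = T
¬((W ⊕ M) → (¬D ↔ V)) ↑ ¬V = T ↑ T = F
So #2 is false.

#3: Formalization: (W → (V → (D ⊕ ¬M))) ↔ ((V ⊕ ¬W) ∧ M)

¬M = ¬F = T
D ⊕ ¬M = F ⊕ T = T
V → (D ⊕ ¬M) = F → T = T
W → (V → (D ⊕ ¬M)) = T → T = T
¬W = ¬T = F
V ⊕ ¬W = F ⊕ F = F
(V ⊕ ¬W) ∧ M = F ∧ F = F
(W → (V → (D ⊕ ¬M))) ↔ ((V ⊕ ¬W) ∧ M) = T ↔ F = F
So #3 is false.

True statements: 1 (#1).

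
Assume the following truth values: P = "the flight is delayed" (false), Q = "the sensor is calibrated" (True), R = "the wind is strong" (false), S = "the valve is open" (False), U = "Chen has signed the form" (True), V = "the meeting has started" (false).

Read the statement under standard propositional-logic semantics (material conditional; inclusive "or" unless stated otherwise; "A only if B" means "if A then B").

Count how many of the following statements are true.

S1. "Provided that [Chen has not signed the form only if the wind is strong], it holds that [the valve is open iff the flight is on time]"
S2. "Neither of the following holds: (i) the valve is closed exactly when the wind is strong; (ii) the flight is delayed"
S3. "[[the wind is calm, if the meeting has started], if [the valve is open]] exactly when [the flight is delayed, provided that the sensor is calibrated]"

1

S1: Formalization: (¬U → R) → (S ↔ ¬P)

¬U = ¬T = F
¬U → R = F → F = T
¬P = ¬F = T
S ↔ ¬P = F ↔ T = F
(¬U → R) → (S ↔ ¬P) = T → F = F
Hence S1 is false.

S2: Parsed as (¬S ↔ R) ↓ P

¬S = ¬F = T
¬S ↔ R = T ↔ F = F
(¬S ↔ R) ↓ P = F ↓ F = T
Hence S2 is true.

S3: In symbols: (S → (V → ¬R)) ↔ (Q → P)

¬R = ¬F = T
V → ¬R = F → T = T
S → (V → ¬R) = F → T = T
Q → P = T → F = F
(S → (V → ¬R)) ↔ (Q → P) = T ↔ F = F
So S3 is false.

Count: 1.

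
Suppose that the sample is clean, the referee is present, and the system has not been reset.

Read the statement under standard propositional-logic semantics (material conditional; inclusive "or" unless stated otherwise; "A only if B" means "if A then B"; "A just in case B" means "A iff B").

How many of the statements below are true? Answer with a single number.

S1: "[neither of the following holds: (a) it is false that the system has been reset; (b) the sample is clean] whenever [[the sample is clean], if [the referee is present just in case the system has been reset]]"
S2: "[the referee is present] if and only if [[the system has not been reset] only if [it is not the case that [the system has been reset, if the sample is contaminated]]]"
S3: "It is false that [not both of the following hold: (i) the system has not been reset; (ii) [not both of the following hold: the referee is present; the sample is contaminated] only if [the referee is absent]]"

0

Let R = "the referee is present" (T), U = "the system has been reset" (F), V = "the sample is contaminated" (F).

S1: In symbols: ((R ↔ U) → ¬V) → (¬U ↓ ¬V)

R ↔ U = T ↔ F = F
¬V = ¬F = T
(R ↔ U) → ¬V = F → T = T
¬U = ¬F = T
¬V = ¬F = T
¬U ↓ ¬V = T ↓ T = F
((R ↔ U) → ¬V) → (¬U ↓ ¬V) = T → F = F
So S1 is false.

S2: Formalization: R ↔ (¬U → ¬(V → U))

¬U = ¬F = T
V → U = F → F = T
¬(V → U) = ¬T = F
¬U → ¬(V → U) = T → F = F
R ↔ (¬U → ¬(V → U)) = T ↔ F = F
Hence S2 is false.

S3: In symbols: ¬(¬U ↑ ((R ↑ V) → ¬R))

¬U = ¬F = T
R ↑ V = T ↑ F = T
¬R = ¬T = F
(R ↑ V) → ¬R = T → F = F
¬U ↑ ((R ↑ V) → ¬R) = T ↑ F = T
¬(¬U ↑ ((R ↑ V) → ¬R)) = ¬T = F
So S3 is false.

True statements: 0 (none).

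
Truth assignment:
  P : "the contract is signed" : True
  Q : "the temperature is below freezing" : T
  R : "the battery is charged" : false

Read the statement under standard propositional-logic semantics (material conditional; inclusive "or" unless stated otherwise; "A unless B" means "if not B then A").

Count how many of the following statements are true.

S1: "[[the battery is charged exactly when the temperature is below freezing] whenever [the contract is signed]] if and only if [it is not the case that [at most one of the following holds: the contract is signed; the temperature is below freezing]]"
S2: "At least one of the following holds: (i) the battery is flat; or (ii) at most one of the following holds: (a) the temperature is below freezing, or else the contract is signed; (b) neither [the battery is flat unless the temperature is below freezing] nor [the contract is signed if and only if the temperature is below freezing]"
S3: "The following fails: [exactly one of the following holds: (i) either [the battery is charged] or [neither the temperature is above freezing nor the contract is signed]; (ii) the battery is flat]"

1

S1: Formalization: (P -> (R <-> Q)) <-> ~(P nand Q)

R <-> Q = F <-> T = F
P -> (R <-> Q) = T -> F = F
P nand Q = T nand T = F
~(P nand Q) = ~F = T
(P -> (R <-> Q)) <-> ~(P nand Q) = F <-> T = F
So S1 is false.

S2: In symbols: ~R | ((Q | P) nand ((~R | Q) nor (P <-> Q)))

~R = ~F = T
Q | P = T | T = T
~R = ~F = T
~R | Q = T | T = T
P <-> Q = T <-> T = T
(~R | Q) nor (P <-> Q) = T nor T = F
(Q | P) nand ((~R | Q) nor (P <-> Q)) = T nand F = T
~R | ((Q | P) nand ((~R | Q) nor (P <-> Q))) = T | T = T
Hence S2 is true.

S3: This is ~((R | (~Q nor P)) xor ~R).

~Q = ~T = F
~Q nor P = F nor T = F
R | (~Q nor P) = F | F = F
~R = ~F = T
(R | (~Q nor P)) xor ~R = F xor T = T
~((R | (~Q nor P)) xor ~R) = ~T = F
So S3 is false.

1 of the 3 statements is true (S2).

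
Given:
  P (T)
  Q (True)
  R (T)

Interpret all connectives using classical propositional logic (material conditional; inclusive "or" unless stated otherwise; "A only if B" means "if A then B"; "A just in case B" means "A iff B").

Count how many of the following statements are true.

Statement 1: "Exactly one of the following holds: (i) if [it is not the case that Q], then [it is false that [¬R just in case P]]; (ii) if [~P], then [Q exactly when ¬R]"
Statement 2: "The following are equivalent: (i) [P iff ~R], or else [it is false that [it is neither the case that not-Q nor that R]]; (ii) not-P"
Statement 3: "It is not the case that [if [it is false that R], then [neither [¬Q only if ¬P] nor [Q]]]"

0

Statement 1: Formalization: (~Q -> ~(~R <-> P)) xor (~P -> (Q <-> ~R))

~Q = ~T = F
~R = ~T = F
~R <-> P = F <-> T = F
~(~R <-> P) = ~F = T
~Q -> ~(~R <-> P) = F -> T = T
~P = ~T = F
~R = ~T = F
Q <-> ~R = T <-> F = F
~P -> (Q <-> ~R) = F -> F = T
(~Q -> ~(~R <-> P)) xor (~P -> (Q <-> ~R)) = T xor T = F
So Statement 1 is false.

Statement 2: Parsed as ((P <-> ~R) | ~(~Q nor R)) <-> ~P

~R = ~T = F
P <-> ~R = T <-> F = F
~Q = ~T = F
~Q nor R = F nor T = F
~(~Q nor R) = ~F = T
(P <-> ~R) | ~(~Q nor R) = F | T = T
~P = ~T = F
((P <-> ~R) | ~(~Q nor R)) <-> ~P = T <-> F = F
So Statement 2 is false.

Statement 3: Formalization: ~(~R -> ((~Q -> ~P) nor Q))

~R = ~T = F
~Q = ~T = F
~P = ~T = F
~Q -> ~P = F -> F = T
(~Q -> ~P) nor Q = T nor T = F
~R -> ((~Q -> ~P) nor Q) = F -> F = T
~(~R -> ((~Q -> ~P) nor Q)) = ~T = F
So Statement 3 is false.

0 of the 3 statements are true (none).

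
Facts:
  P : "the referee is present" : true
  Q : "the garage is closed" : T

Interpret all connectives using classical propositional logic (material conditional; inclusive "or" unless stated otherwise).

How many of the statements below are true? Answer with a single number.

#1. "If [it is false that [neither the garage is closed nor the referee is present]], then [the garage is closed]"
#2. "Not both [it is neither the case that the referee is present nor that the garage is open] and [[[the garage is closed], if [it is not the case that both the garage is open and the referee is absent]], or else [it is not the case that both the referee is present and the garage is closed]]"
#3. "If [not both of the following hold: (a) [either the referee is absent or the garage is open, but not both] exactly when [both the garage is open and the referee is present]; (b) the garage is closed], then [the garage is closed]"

#1: In symbols: ¬(Q ↓ P) → Q

Q ↓ P = T ↓ T = F
¬(Q ↓ P) = ¬F = T
¬(Q ↓ P) → Q = T → T = T
Thus #1 is true.

#2: This is (P ↓ ¬Q) ↑ (((¬Q ↑ ¬P) → Q) ∨ (P ↑ Q)).

¬Q = ¬T = F
P ↓ ¬Q = T ↓ F = F
¬Q = ¬T = F
¬P = ¬T = F
¬Q ↑ ¬P = F ↑ F = T
(¬Q ↑ ¬P) → Q = T → T = T
P ↑ Q = T ↑ T = F
((¬Q ↑ ¬P) → Q) ∨ (P ↑ Q) = T ∨ F = T
(P ↓ ¬Q) ↑ (((¬Q ↑ ¬P) → Q) ∨ (P ↑ Q)) = F ↑ T = T
So #2 is true.

#3: Parsed as (((¬P ⊕ ¬Q) ↔ (¬Q ∧ P)) ↑ Q) → Q

¬P = ¬T = F
¬Q = ¬T = F
¬P ⊕ ¬Q = F ⊕ F = F
¬Q = ¬T = F
¬Q ∧ P = F ∧ T = F
(¬P ⊕ ¬Q) ↔ (¬Q ∧ P) = F ↔ F = T
((¬P ⊕ ¬Q) ↔ (¬Q ∧ P)) ↑ Q = T ↑ T = F
(((¬P ⊕ ¬Q) ↔ (¬Q ∧ P)) ↑ Q) → Q = F → T = T
Hence #3 is true.

Count: 3.

3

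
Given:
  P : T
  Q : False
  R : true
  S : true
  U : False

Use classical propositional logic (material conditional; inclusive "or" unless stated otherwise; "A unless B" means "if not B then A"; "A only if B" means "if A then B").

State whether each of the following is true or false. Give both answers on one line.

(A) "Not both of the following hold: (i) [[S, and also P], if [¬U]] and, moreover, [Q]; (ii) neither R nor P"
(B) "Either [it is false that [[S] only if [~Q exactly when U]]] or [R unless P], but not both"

(A): Parsed as ((¬U → (S ∧ P)) ∧ Q) ↑ (R ↓ P)

¬U = ¬F = T
S ∧ P = T ∧ T = T
¬U → (S ∧ P) = T → T = T
(¬U → (S ∧ P)) ∧ Q = T ∧ F = F
R ↓ P = T ↓ T = F
((¬U → (S ∧ P)) ∧ Q) ↑ (R ↓ P) = F ↑ F = T
Hence (A) is true.

(B): This is ¬(S → (¬Q ↔ U)) ⊕ (R ∨ P).

¬Q = ¬F = T
¬Q ↔ U = T ↔ F = F
S → (¬Q ↔ U) = T → F = F
¬(S → (¬Q ↔ U)) = ¬F = T
R ∨ P = T ∨ T = T
¬(S → (¬Q ↔ U)) ⊕ (R ∨ P) = T ⊕ T = F
Thus (B) is false.

(A) T / (B) F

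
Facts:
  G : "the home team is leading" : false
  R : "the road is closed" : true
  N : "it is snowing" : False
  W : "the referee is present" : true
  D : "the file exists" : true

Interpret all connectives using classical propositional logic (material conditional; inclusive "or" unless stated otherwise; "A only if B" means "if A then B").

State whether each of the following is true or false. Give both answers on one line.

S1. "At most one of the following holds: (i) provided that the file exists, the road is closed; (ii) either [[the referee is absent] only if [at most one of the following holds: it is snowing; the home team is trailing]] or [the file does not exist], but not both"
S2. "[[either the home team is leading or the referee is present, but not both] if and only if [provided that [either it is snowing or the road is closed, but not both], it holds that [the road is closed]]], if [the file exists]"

S1 F; S2 T

S1: Parsed as (D -> R) nand ((not W -> (N nand not G)) xor not D)

D -> R = True -> True = True
not W = not True = False
not G = not False = True
N nand not G = False nand True = True
not W -> (N nand not G) = False -> True = True
not D = not True = False
(not W -> (N nand not G)) xor not D = True xor False = True
(D -> R) nand ((not W -> (N nand not G)) xor not D) = True nand True = False
Hence S1 is false.

S2: Formalization: D -> ((G xor W) iff ((N xor R) -> R))

G xor W = False xor True = True
N xor R = False xor True = True
(N xor R) -> R = True -> True = True
(G xor W) iff ((N xor R) -> R) = True iff True = True
D -> ((G xor W) iff ((N xor R) -> R)) = True -> True = True
Hence S2 is true.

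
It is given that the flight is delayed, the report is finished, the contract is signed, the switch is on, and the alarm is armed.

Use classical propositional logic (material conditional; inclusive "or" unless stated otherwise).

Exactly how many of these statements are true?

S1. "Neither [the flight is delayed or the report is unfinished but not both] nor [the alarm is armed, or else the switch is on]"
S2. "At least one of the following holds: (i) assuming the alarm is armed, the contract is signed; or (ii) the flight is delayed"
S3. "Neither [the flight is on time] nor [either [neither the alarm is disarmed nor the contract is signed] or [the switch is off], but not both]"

Let P = "the flight is delayed" (True), Q = "the report is finished" (True), U = "the alarm is armed" (True), S = "the switch is on" (True), R = "the contract is signed" (True).

S1: Parsed as (P xor not Q) nor (U or S)

not Q = not True = False
P xor not Q = True xor False = True
U or S = True or True = True
(P xor not Q) nor (U or S) = True nor True = False
Hence S1 is false.

S2: In symbols: (U -> R) or P

U -> R = True -> True = True
(U -> R) or P = True or True = True
Hence S2 is true.

S3: In symbols: not P nor ((not U nor R) xor not S)

not P = not True = False
not U = not True = False
not U nor R = False nor True = False
not S = not True = False
(not U nor R) xor not S = False xor False = False
not P nor ((not U nor R) xor not S) = False nor False = True
Hence S3 is true.

True statements: 2.

2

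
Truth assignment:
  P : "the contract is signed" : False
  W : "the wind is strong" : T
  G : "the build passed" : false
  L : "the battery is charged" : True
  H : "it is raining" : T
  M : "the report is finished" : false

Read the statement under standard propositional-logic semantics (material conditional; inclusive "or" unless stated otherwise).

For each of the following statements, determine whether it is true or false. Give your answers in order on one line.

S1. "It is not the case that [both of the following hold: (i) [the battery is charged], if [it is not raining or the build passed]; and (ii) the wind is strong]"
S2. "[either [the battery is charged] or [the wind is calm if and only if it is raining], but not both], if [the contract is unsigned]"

S1 F, S2 T

S1: This is not (((not H or G) -> L) and W).

not H = not True = False
not H or G = False or False = False
(not H or G) -> L = False -> True = True
((not H or G) -> L) and W = True and True = True
not (((not H or G) -> L) and W) = not True = False
Thus S1 is false.

S2: This is not P -> (L xor (not W iff H)).

not P = not False = True
not W = not True = False
not W iff H = False iff True = False
L xor (not W iff H) = True xor False = True
not P -> (L xor (not W iff H)) = True -> True = True
So S2 is true.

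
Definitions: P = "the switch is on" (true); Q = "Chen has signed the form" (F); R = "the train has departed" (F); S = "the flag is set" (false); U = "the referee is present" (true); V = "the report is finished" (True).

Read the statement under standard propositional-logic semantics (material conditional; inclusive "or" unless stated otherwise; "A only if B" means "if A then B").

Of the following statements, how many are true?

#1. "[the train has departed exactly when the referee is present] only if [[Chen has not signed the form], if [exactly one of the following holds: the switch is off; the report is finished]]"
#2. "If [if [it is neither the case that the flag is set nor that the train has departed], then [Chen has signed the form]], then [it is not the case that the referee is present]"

2

#1: This is (R <-> U) -> ((~P xor V) -> ~Q).

R <-> U = F <-> T = F
~P = ~T = F
~P xor V = F xor T = T
~Q = ~F = T
(~P xor V) -> ~Q = T -> T = T
(R <-> U) -> ((~P xor V) -> ~Q) = F -> T = T
Hence #1 is true.

#2: Parsed as ((S nor R) -> Q) -> ~U

S nor R = F nor F = T
(S nor R) -> Q = T -> F = F
~U = ~T = F
((S nor R) -> Q) -> ~U = F -> F = T
Thus #2 is true.

True statements: 2 (#1, #2).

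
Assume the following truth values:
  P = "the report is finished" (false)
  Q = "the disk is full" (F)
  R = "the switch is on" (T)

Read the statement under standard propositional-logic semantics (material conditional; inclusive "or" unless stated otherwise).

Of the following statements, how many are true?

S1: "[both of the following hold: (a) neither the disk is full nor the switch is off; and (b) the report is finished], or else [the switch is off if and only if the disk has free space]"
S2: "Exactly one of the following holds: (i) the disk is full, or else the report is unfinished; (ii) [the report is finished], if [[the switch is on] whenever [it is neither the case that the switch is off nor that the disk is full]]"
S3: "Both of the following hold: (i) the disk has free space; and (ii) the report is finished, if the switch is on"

S1: Parsed as ((Q nor not R) and P) or (not R iff not Q)

not R = not True = False
Q nor not R = False nor False = True
(Q nor not R) and P = True and False = False
not R = not True = False
not Q = not False = True
not R iff not Q = False iff True = False
((Q nor not R) and P) or (not R iff not Q) = False or False = False
So S1 is false.

S2: Parsed as (Q or not P) xor (((not R nor Q) -> R) -> P)

not P = not False = True
Q or not P = False or True = True
not R = not True = False
not R nor Q = False nor False = True
(not R nor Q) -> R = True -> True = True
((not R nor Q) -> R) -> P = True -> False = False
(Q or not P) xor (((not R nor Q) -> R) -> P) = True xor False = True
So S2 is true.

S3: In symbols: not Q and (R -> P)

not Q = not False = True
R -> P = True -> False = False
not Q and (R -> P) = True and False = False
Hence S3 is false.

Count: 1.

1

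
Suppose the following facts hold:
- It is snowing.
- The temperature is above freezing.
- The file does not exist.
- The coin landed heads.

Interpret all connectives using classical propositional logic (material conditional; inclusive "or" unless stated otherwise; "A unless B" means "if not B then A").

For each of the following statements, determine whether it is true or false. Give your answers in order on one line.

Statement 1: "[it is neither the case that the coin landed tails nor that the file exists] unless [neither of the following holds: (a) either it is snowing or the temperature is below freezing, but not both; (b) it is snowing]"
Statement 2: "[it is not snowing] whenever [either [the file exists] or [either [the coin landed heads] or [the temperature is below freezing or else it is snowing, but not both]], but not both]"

Statement 1 true / Statement 2 false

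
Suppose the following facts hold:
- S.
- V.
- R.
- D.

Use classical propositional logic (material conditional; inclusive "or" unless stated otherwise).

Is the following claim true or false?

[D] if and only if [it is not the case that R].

Formalization: D <-> ~R

~R = ~T = F
D <-> ~R = T <-> F = F

False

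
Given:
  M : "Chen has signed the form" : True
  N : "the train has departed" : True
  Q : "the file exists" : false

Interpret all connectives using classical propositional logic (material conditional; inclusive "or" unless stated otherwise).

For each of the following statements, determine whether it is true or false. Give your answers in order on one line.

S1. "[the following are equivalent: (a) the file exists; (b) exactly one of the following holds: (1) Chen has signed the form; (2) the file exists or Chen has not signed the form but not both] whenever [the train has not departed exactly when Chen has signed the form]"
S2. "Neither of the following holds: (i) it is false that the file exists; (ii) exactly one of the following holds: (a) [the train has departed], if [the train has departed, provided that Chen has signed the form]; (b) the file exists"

S1 true, S2 false

S1: In symbols: (~N <-> M) -> (Q <-> (M xor (Q xor ~M)))

~N = ~T = F
~N <-> M = F <-> T = F
~M = ~T = F
Q xor ~M = F xor F = F
M xor (Q xor ~M) = T xor F = T
Q <-> (M xor (Q xor ~M)) = F <-> T = F
(~N <-> M) -> (Q <-> (M xor (Q xor ~M))) = F -> F = T
Hence S1 is true.

S2: This is ~Q nor (((M -> N) -> N) xor Q).

~Q = ~F = T
M -> N = T -> T = T
(M -> N) -> N = T -> T = T
((M -> N) -> N) xor Q = T xor F = T
~Q nor (((M -> N) -> N) xor Q) = T nor T = F
Hence S2 is false.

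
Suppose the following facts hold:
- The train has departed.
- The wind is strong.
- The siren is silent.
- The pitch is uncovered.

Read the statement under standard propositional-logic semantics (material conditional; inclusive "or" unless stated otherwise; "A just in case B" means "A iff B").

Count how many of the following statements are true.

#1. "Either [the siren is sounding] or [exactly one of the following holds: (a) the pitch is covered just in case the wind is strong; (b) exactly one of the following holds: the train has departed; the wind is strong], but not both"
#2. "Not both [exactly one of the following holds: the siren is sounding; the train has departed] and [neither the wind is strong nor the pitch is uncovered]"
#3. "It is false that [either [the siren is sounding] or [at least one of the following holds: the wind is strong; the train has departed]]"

1

Let R = "the siren is sounding" (False), S = "the pitch is covered" (False), Q = "the wind is strong" (True), P = "the train has departed" (True).

#1: This is R xor ((S iff Q) xor (P xor Q)).

S iff Q = False iff True = False
P xor Q = True xor True = False
(S iff Q) xor (P xor Q) = False xor False = False
R xor ((S iff Q) xor (P xor Q)) = False xor False = False
Thus #1 is false.

#2: In symbols: (R xor P) nand (Q nor not S)

R xor P = False xor True = True
not S = not False = True
Q nor not S = True nor True = False
(R xor P) nand (Q nor not S) = True nand False = True
So #2 is true.

#3: This is not (R or (Q or P)).

Q or P = True or True = True
R or (Q or P) = False or True = True
not (R or (Q or P)) = not True = False
Thus #3 is false.

True statements: 1.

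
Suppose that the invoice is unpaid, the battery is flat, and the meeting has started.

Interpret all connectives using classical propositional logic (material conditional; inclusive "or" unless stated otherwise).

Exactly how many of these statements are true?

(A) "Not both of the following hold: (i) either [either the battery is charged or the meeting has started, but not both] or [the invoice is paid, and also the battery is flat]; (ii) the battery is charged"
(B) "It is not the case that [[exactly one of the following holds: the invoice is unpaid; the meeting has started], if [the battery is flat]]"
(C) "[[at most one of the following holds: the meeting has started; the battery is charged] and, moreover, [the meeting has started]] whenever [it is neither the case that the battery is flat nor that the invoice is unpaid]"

3

Let Q = "the battery is charged" (F), R = "the meeting has started" (T), P = "the invoice is paid" (F).

(A): This is ((Q xor R) | (P & ~Q)) nand Q.

Q xor R = F xor T = T
~Q = ~F = T
P & ~Q = F & T = F
(Q xor R) | (P & ~Q) = T | F = T
((Q xor R) | (P & ~Q)) nand Q = T nand F = T
So (A) is true.

(B): Formalization: ~(~Q -> (~P xor R))

~Q = ~F = T
~P = ~F = T
~P xor R = T xor T = F
~Q -> (~P xor R) = T -> F = F
~(~Q -> (~P xor R)) = ~F = T
Thus (B) is true.

(C): This is (~Q nor ~P) -> ((R nand Q) & R).

~Q = ~F = T
~P = ~F = T
~Q nor ~P = T nor T = F
R nand Q = T nand F = T
(R nand Q) & R = T & T = T
(~Q nor ~P) -> ((R nand Q) & R) = F -> T = T
So (C) is true.

True statements: 3 ((A), (B), (C)).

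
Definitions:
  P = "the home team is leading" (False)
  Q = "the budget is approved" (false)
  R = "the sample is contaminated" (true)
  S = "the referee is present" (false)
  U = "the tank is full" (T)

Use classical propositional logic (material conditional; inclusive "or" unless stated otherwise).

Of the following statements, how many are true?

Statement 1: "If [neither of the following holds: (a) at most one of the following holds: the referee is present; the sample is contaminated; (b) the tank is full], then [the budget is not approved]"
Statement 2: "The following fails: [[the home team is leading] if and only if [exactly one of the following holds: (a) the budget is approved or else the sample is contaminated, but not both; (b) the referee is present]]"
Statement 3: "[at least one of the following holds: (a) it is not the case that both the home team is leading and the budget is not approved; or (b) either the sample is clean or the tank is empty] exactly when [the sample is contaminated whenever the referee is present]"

3

Statement 1: Parsed as ((S nand R) nor U) -> ~Q

S nand R = F nand T = T
(S nand R) nor U = T nor T = F
~Q = ~F = T
((S nand R) nor U) -> ~Q = F -> T = T
Hence Statement 1 is true.

Statement 2: This is ~(P <-> ((Q xor R) xor S)).

Q xor R = F xor T = T
(Q xor R) xor S = T xor F = T
P <-> ((Q xor R) xor S) = F <-> T = F
~(P <-> ((Q xor R) xor S)) = ~F = T
Hence Statement 2 is true.

Statement 3: This is ((P nand ~Q) | (~R | ~U)) <-> (S -> R).

~Q = ~F = T
P nand ~Q = F nand T = T
~R = ~T = F
~U = ~T = F
~R | ~U = F | F = F
(P nand ~Q) | (~R | ~U) = T | F = T
S -> R = F -> T = T
((P nand ~Q) | (~R | ~U)) <-> (S -> R) = T <-> T = T
Thus Statement 3 is true.

True statements: 3 (Statement 1, Statement 2, Statement 3).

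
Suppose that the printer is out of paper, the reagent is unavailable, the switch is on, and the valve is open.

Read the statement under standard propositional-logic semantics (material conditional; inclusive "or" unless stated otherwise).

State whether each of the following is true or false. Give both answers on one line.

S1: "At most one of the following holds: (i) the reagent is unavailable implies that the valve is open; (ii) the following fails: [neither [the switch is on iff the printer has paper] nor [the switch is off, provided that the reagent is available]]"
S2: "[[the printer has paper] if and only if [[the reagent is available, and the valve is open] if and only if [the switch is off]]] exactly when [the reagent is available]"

S1 F; S2 T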